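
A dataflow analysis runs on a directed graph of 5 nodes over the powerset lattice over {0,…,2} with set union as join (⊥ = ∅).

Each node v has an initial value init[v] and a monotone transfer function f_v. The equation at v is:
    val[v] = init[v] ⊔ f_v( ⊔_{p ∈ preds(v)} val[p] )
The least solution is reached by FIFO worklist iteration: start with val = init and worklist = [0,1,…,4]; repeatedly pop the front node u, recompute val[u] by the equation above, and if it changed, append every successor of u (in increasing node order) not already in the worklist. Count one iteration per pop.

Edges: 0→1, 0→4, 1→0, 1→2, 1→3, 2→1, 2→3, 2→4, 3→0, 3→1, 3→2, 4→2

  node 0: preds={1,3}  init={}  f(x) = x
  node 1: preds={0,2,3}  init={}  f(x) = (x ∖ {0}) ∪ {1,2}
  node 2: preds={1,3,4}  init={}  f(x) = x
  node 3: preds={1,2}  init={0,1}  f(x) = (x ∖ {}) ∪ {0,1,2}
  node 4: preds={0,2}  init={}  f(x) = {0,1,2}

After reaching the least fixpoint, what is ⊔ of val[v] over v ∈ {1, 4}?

{0,1,2}

Worklist (9 pops):
  #1 pop 0: in={0,1} → {0,1} (was {}); enqueue []
  #2 pop 1: in={0,1} → {1,2} (was {}); enqueue [0]
  #3 pop 2: in={0,1,2} → {0,1,2} (was {}); enqueue [1]
  #4 pop 3: in={0,1,2} → {0,1,2} (was {0,1}); enqueue [2]
  #5 pop 4: in={0,1,2} → {0,1,2} (was {}); enqueue []
  #6 pop 0: in={0,1,2} → {0,1,2} (was {0,1}); enqueue [4]
  #7 pop 1: in={0,1,2} → {1,2} (no change)
  #8 pop 2: in={0,1,2} → {0,1,2} (no change)
  #9 pop 4: in={0,1,2} → {0,1,2} (no change)

Fixpoint:
  val[0] = {0,1,2}
  val[1] = {1,2}
  val[2] = {0,1,2}
  val[3] = {0,1,2}
  val[4] = {0,1,2}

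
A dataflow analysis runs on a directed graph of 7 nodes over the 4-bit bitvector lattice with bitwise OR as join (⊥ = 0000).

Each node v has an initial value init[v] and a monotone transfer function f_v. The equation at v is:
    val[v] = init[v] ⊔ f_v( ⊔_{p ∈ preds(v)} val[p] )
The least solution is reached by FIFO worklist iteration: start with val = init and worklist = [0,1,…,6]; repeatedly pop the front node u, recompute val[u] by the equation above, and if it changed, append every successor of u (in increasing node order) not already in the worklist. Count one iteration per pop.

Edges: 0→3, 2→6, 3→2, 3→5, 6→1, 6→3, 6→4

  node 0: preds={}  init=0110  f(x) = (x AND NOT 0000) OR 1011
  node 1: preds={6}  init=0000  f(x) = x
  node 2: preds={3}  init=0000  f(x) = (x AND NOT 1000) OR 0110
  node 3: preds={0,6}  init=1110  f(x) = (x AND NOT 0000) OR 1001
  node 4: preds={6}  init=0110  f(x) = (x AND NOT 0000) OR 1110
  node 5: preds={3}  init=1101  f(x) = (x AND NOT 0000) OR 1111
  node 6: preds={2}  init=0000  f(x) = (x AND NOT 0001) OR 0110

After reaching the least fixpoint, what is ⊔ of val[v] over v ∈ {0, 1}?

Iteration log — 12 steps:
  step 1. node 0  ⊔preds=0000  new=1111  old=0110  +wl: 
  step 2. node 1  ⊔preds=0000  new=0000  stable
  step 3. node 2  ⊔preds=1110  new=0110  old=0000  +wl: 
  step 4. node 3  ⊔preds=1111  new=1111  old=1110  +wl: 2
  step 5. node 4  ⊔preds=0000  new=1110  old=0110  +wl: 
  step 6. node 5  ⊔preds=1111  new=1111  old=1101  +wl: 
  step 7. node 6  ⊔preds=0110  new=0110  old=0000  +wl: 1,3,4
  step 8. node 2  ⊔preds=1111  new=0111  old=0110  +wl: 6
  step 9. node 1  ⊔preds=0110  new=0110  old=0000  +wl: 
  step 10. node 3  ⊔preds=1111  new=1111  stable
  step 11. node 4  ⊔preds=0110  new=1110  stable
  step 12. node 6  ⊔preds=0111  new=0110  stable

Least fixpoint reached:
  node 0: 1111
  node 1: 0110
  node 2: 0111
  node 3: 1111
  node 4: 1110
  node 5: 1111
  node 6: 0110

1111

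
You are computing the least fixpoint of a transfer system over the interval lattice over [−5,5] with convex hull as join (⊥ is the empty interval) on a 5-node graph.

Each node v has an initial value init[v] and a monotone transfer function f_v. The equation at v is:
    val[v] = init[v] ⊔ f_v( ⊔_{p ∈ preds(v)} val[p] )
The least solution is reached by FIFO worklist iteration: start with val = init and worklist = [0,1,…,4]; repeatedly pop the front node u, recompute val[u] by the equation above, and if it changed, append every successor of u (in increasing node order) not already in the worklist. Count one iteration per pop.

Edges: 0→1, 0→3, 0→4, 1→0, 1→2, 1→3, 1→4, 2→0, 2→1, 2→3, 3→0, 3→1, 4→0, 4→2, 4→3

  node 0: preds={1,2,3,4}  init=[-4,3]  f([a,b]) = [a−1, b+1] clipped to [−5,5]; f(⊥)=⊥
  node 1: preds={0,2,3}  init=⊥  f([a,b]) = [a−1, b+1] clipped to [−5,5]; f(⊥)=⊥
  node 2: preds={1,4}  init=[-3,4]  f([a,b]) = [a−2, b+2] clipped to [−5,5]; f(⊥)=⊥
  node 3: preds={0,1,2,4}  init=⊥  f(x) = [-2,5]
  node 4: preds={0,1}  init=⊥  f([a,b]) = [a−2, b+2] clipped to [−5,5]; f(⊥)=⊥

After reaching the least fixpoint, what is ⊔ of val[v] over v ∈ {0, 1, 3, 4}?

Iteration log — 10 steps:
  step 1. node 0  ⊔preds=[-3,4]  new=[-4,5]  old=[-4,3]  +wl: 
  step 2. node 1  ⊔preds=[-4,5]  new=[-5,5]  old=⊥  +wl: 0
  step 3. node 2  ⊔preds=[-5,5]  new=[-5,5]  old=[-3,4]  +wl: 1
  step 4. node 3  ⊔preds=[-5,5]  new=[-2,5]  old=⊥  +wl: 
  step 5. node 4  ⊔preds=[-5,5]  new=[-5,5]  old=⊥  +wl: 2,3
  step 6. node 0  ⊔preds=[-5,5]  new=[-5,5]  old=[-4,5]  +wl: 4
  step 7. node 1  ⊔preds=[-5,5]  new=[-5,5]  stable
  step 8. node 2  ⊔preds=[-5,5]  new=[-5,5]  stable
  step 9. node 3  ⊔preds=[-5,5]  new=[-2,5]  stable
  step 10. node 4  ⊔preds=[-5,5]  new=[-5,5]  stable

Least fixpoint reached:
  node 0: [-5,5]
  node 1: [-5,5]
  node 2: [-5,5]
  node 3: [-2,5]
  node 4: [-5,5]

[-5,5]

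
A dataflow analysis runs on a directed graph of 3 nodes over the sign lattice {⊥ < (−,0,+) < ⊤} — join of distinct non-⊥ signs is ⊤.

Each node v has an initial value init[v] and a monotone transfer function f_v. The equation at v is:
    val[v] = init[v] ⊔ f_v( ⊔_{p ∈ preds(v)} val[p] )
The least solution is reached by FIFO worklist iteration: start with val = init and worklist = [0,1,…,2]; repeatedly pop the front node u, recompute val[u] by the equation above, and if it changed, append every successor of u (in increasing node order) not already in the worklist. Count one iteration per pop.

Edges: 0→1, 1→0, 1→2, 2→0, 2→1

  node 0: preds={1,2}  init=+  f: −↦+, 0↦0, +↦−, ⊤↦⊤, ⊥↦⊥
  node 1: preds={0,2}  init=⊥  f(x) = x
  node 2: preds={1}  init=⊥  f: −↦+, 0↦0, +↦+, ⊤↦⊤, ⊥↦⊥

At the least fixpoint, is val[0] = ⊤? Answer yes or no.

yes

Trace (9 dequeues):
  [1] u=0 | in ⊥ | out + | ==
  [2] u=1 | in + | out + | prev ⊥ | push {0}
  [3] u=2 | in + | out + | prev ⊥ | push {1}
  [4] u=0 | in + | out ⊤ | prev + | push {}
  [5] u=1 | in ⊤ | out ⊤ | prev + | push {0,2}
  [6] u=0 | in ⊤ | out ⊤ | ==
  [7] u=2 | in ⊤ | out ⊤ | prev + | push {0,1}
  [8] u=0 | in ⊤ | out ⊤ | ==
  [9] u=1 | in ⊤ | out ⊤ | ==

Converged values:
  [0] ⊤
  [1] ⊤
  [2] ⊤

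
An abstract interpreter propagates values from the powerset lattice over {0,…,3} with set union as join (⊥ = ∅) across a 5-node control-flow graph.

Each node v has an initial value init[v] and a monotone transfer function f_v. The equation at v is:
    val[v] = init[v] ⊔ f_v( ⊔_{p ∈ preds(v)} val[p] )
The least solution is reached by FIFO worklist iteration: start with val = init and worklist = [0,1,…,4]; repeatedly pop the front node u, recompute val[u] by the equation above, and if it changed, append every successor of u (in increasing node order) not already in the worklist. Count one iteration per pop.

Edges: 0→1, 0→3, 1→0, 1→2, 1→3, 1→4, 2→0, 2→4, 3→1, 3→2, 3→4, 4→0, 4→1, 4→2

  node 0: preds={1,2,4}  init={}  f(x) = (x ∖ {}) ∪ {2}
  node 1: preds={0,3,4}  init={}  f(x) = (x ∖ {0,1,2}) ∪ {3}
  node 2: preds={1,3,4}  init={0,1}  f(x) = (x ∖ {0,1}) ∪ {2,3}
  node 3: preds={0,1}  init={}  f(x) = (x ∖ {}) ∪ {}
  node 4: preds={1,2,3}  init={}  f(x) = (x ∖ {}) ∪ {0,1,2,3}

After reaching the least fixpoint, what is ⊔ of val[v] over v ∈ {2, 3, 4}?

{0,1,2,3}

Iteration log — 9 steps:
  step 1. node 0  ⊔preds={0,1}  new={0,1,2}  old={}  +wl: 
  step 2. node 1  ⊔preds={0,1,2}  new={3}  old={}  +wl: 0
  step 3. node 2  ⊔preds={3}  new={0,1,2,3}  old={0,1}  +wl: 
  step 4. node 3  ⊔preds={0,1,2,3}  new={0,1,2,3}  old={}  +wl: 1,2
  step 5. node 4  ⊔preds={0,1,2,3}  new={0,1,2,3}  old={}  +wl: 
  step 6. node 0  ⊔preds={0,1,2,3}  new={0,1,2,3}  old={0,1,2}  +wl: 3
  step 7. node 1  ⊔preds={0,1,2,3}  new={3}  stable
  step 8. node 2  ⊔preds={0,1,2,3}  new={0,1,2,3}  stable
  step 9. node 3  ⊔preds={0,1,2,3}  new={0,1,2,3}  stable

Least fixpoint reached:
  node 0: {0,1,2,3}
  node 1: {3}
  node 2: {0,1,2,3}
  node 3: {0,1,2,3}
  node 4: {0,1,2,3}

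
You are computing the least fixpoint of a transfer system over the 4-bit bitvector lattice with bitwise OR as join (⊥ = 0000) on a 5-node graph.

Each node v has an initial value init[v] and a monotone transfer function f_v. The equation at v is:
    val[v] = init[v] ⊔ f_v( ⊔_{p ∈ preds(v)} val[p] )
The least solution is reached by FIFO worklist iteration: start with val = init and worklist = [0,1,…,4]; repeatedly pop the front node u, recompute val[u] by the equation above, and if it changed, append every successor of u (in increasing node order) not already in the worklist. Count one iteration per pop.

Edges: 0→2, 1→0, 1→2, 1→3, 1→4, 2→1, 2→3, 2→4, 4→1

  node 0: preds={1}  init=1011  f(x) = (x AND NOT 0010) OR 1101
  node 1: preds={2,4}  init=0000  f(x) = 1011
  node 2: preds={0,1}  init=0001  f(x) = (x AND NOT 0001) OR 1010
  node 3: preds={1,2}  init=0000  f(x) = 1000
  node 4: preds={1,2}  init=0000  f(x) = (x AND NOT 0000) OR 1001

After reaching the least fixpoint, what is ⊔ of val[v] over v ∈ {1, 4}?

1111

Iteration log — 7 steps:
  step 1. node 0  ⊔preds=0000  new=1111  old=1011  +wl: 
  step 2. node 1  ⊔preds=0001  new=1011  old=0000  +wl: 0
  step 3. node 2  ⊔preds=1111  new=1111  old=0001  +wl: 1
  step 4. node 3  ⊔preds=1111  new=1000  old=0000  +wl: 
  step 5. node 4  ⊔preds=1111  new=1111  old=0000  +wl: 
  step 6. node 0  ⊔preds=1011  new=1111  stable
  step 7. node 1  ⊔preds=1111  new=1011  stable

Least fixpoint reached:
  node 0: 1111
  node 1: 1011
  node 2: 1111
  node 3: 1000
  node 4: 1111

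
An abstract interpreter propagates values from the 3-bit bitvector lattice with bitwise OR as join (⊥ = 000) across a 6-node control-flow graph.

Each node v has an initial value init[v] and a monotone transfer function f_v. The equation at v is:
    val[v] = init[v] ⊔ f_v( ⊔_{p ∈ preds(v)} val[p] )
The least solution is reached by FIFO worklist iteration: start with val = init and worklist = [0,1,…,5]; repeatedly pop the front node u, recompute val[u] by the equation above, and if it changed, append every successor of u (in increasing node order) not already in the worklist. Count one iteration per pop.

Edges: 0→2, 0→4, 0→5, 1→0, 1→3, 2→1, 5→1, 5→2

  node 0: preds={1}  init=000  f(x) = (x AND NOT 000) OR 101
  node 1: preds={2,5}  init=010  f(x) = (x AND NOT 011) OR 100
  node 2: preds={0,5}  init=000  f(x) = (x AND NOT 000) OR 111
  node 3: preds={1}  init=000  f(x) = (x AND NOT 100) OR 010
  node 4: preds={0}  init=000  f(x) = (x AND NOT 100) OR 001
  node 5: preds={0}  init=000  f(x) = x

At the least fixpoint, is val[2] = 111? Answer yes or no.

Iteration log — 9 steps:
  step 1. node 0  ⊔preds=010  new=111  old=000  +wl: 
  step 2. node 1  ⊔preds=000  new=110  old=010  +wl: 0
  step 3. node 2  ⊔preds=111  new=111  old=000  +wl: 1
  step 4. node 3  ⊔preds=110  new=010  old=000  +wl: 
  step 5. node 4  ⊔preds=111  new=011  old=000  +wl: 
  step 6. node 5  ⊔preds=111  new=111  old=000  +wl: 2
  step 7. node 0  ⊔preds=110  new=111  stable
  step 8. node 1  ⊔preds=111  new=110  stable
  step 9. node 2  ⊔preds=111  new=111  stable

Least fixpoint reached:
  node 0: 111
  node 1: 110
  node 2: 111
  node 3: 010
  node 4: 011
  node 5: 111

yes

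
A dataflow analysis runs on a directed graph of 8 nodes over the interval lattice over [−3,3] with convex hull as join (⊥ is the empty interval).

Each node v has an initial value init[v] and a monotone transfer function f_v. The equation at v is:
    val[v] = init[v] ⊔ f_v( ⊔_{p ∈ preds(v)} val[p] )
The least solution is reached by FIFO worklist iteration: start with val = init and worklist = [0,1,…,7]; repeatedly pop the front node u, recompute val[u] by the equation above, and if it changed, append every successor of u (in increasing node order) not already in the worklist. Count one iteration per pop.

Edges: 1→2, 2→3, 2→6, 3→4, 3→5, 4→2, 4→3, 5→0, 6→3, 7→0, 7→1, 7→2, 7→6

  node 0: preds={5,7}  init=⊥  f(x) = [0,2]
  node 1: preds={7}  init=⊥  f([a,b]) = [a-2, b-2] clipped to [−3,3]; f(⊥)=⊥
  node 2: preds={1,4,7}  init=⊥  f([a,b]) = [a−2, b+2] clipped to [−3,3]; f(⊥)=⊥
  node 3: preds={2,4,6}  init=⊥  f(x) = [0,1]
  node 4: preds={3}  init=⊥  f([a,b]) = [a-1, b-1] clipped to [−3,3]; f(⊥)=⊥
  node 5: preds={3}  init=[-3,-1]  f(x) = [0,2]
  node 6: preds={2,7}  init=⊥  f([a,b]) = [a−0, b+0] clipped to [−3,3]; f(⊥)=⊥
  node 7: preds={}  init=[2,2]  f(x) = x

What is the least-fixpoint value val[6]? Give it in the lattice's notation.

Iteration log — 13 steps:
  step 1. node 0  ⊔preds=[-3,2]  new=[0,2]  old=⊥  +wl: 
  step 2. node 1  ⊔preds=[2,2]  new=[0,0]  old=⊥  +wl: 
  step 3. node 2  ⊔preds=[0,2]  new=[-2,3]  old=⊥  +wl: 
  step 4. node 3  ⊔preds=[-2,3]  new=[0,1]  old=⊥  +wl: 
  step 5. node 4  ⊔preds=[0,1]  new=[-1,0]  old=⊥  +wl: 2,3
  step 6. node 5  ⊔preds=[0,1]  new=[-3,2]  old=[-3,-1]  +wl: 0
  step 7. node 6  ⊔preds=[-2,3]  new=[-2,3]  old=⊥  +wl: 
  step 8. node 7  ⊔preds=⊥  new=[2,2]  stable
  step 9. node 2  ⊔preds=[-1,2]  new=[-3,3]  old=[-2,3]  +wl: 6
  step 10. node 3  ⊔preds=[-3,3]  new=[0,1]  stable
  step 11. node 0  ⊔preds=[-3,2]  new=[0,2]  stable
  step 12. node 6  ⊔preds=[-3,3]  new=[-3,3]  old=[-2,3]  +wl: 3
  step 13. node 3  ⊔preds=[-3,3]  new=[0,1]  stable

Least fixpoint reached:
  node 0: [0,2]
  node 1: [0,0]
  node 2: [-3,3]
  node 3: [0,1]
  node 4: [-1,0]
  node 5: [-3,2]
  node 6: [-3,3]
  node 7: [2,2]

[-3,3]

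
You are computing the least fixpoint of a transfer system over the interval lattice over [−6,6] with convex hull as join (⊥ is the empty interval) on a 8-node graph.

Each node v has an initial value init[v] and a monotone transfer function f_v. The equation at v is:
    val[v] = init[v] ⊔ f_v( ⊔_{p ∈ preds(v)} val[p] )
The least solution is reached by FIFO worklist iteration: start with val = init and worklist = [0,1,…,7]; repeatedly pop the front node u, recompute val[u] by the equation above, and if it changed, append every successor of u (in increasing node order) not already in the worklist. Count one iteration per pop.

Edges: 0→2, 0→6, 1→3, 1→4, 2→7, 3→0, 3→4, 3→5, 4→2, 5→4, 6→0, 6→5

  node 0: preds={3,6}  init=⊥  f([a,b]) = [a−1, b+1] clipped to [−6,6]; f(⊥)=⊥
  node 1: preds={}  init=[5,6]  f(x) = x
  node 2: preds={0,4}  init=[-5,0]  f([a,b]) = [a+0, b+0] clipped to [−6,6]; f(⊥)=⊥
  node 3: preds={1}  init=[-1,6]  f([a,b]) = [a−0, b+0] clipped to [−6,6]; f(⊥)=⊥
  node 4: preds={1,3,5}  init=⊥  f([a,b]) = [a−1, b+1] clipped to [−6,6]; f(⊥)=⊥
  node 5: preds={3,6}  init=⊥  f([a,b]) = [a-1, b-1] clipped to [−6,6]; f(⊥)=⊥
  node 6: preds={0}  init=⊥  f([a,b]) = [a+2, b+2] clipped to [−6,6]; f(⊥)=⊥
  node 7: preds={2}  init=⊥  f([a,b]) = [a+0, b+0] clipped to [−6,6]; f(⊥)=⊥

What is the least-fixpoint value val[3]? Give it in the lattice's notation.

Worklist (13 pops):
  #1 pop 0: in=[-1,6] → [-2,6] (was ⊥); enqueue []
  #2 pop 1: in=⊥ → [5,6] (no change)
  #3 pop 2: in=[-2,6] → [-5,6] (was [-5,0]); enqueue []
  #4 pop 3: in=[5,6] → [-1,6] (no change)
  #5 pop 4: in=[-1,6] → [-2,6] (was ⊥); enqueue [2]
  #6 pop 5: in=[-1,6] → [-2,5] (was ⊥); enqueue [4]
  #7 pop 6: in=[-2,6] → [0,6] (was ⊥); enqueue [0,5]
  #8 pop 7: in=[-5,6] → [-5,6] (was ⊥); enqueue []
  #9 pop 2: in=[-2,6] → [-5,6] (no change)
  #10 pop 4: in=[-2,6] → [-3,6] (was [-2,6]); enqueue [2]
  #11 pop 0: in=[-1,6] → [-2,6] (no change)
  #12 pop 5: in=[-1,6] → [-2,5] (no change)
  #13 pop 2: in=[-3,6] → [-5,6] (no change)

Fixpoint:
  val[0] = [-2,6]
  val[1] = [5,6]
  val[2] = [-5,6]
  val[3] = [-1,6]
  val[4] = [-3,6]
  val[5] = [-2,5]
  val[6] = [0,6]
  val[7] = [-5,6]

[-1,6]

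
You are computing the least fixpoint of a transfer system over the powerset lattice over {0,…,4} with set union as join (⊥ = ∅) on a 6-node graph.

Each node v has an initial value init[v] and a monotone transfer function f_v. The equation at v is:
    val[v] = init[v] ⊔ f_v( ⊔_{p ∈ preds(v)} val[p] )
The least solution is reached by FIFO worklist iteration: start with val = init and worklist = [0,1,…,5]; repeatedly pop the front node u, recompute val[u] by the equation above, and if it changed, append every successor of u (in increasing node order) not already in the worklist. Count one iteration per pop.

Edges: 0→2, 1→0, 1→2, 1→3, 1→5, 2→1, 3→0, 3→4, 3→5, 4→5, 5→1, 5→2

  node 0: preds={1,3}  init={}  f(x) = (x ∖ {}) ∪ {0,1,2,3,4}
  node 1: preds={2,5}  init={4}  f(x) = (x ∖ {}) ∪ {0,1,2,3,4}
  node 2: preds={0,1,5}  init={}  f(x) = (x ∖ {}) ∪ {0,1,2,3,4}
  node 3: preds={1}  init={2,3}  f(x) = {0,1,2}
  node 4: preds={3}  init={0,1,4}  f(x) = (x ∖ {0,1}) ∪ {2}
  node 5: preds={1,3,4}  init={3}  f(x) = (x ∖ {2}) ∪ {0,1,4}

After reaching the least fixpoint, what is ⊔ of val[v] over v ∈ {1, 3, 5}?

{0,1,2,3,4}

Worklist (9 pops):
  #1 pop 0: in={2,3,4} → {0,1,2,3,4} (was {}); enqueue []
  #2 pop 1: in={3} → {0,1,2,3,4} (was {4}); enqueue [0]
  #3 pop 2: in={0,1,2,3,4} → {0,1,2,3,4} (was {}); enqueue [1]
  #4 pop 3: in={0,1,2,3,4} → {0,1,2,3} (was {2,3}); enqueue []
  #5 pop 4: in={0,1,2,3} → {0,1,2,3,4} (was {0,1,4}); enqueue []
  #6 pop 5: in={0,1,2,3,4} → {0,1,3,4} (was {3}); enqueue [2]
  #7 pop 0: in={0,1,2,3,4} → {0,1,2,3,4} (no change)
  #8 pop 1: in={0,1,2,3,4} → {0,1,2,3,4} (no change)
  #9 pop 2: in={0,1,2,3,4} → {0,1,2,3,4} (no change)

Fixpoint:
  val[0] = {0,1,2,3,4}
  val[1] = {0,1,2,3,4}
  val[2] = {0,1,2,3,4}
  val[3] = {0,1,2,3}
  val[4] = {0,1,2,3,4}
  val[5] = {0,1,3,4}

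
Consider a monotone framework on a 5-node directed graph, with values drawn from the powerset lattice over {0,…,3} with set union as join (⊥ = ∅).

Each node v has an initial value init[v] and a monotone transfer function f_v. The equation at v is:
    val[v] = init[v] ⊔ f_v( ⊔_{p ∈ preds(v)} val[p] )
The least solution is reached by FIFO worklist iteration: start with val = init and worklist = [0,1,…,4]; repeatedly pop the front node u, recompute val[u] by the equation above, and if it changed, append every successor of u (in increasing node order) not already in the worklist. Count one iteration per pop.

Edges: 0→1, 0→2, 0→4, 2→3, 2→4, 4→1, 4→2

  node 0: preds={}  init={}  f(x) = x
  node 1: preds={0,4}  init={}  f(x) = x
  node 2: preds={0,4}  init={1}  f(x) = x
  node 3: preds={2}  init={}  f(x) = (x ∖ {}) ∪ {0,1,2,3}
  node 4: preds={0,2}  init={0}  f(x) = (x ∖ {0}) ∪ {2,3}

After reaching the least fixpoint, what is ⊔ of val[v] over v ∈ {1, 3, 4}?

Iteration log — 9 steps:
  step 1. node 0  ⊔preds={}  new={}  stable
  step 2. node 1  ⊔preds={0}  new={0}  old={}  +wl: 
  step 3. node 2  ⊔preds={0}  new={0,1}  old={1}  +wl: 
  step 4. node 3  ⊔preds={0,1}  new={0,1,2,3}  old={}  +wl: 
  step 5. node 4  ⊔preds={0,1}  new={0,1,2,3}  old={0}  +wl: 1,2
  step 6. node 1  ⊔preds={0,1,2,3}  new={0,1,2,3}  old={0}  +wl: 
  step 7. node 2  ⊔preds={0,1,2,3}  new={0,1,2,3}  old={0,1}  +wl: 3,4
  step 8. node 3  ⊔preds={0,1,2,3}  new={0,1,2,3}  stable
  step 9. node 4  ⊔preds={0,1,2,3}  new={0,1,2,3}  stable

Least fixpoint reached:
  node 0: {}
  node 1: {0,1,2,3}
  node 2: {0,1,2,3}
  node 3: {0,1,2,3}
  node 4: {0,1,2,3}

{0,1,2,3}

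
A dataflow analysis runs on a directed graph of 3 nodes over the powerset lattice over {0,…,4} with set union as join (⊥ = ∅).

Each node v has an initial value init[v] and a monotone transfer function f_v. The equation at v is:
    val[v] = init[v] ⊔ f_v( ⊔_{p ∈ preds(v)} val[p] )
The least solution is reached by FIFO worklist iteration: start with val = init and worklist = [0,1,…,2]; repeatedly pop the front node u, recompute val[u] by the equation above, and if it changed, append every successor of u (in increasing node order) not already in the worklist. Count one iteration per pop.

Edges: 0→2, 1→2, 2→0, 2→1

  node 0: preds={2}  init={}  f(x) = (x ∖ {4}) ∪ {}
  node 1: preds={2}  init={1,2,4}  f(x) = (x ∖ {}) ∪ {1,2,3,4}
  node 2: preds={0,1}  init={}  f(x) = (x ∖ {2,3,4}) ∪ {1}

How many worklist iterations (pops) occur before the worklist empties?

6

Iteration log — 6 steps:
  step 1. node 0  ⊔preds={}  new={}  stable
  step 2. node 1  ⊔preds={}  new={1,2,3,4}  old={1,2,4}  +wl: 
  step 3. node 2  ⊔preds={1,2,3,4}  new={1}  old={}  +wl: 0,1
  step 4. node 0  ⊔preds={1}  new={1}  old={}  +wl: 2
  step 5. node 1  ⊔preds={1}  new={1,2,3,4}  stable
  step 6. node 2  ⊔preds={1,2,3,4}  new={1}  stable

Least fixpoint reached:
  node 0: {1}
  node 1: {1,2,3,4}
  node 2: {1}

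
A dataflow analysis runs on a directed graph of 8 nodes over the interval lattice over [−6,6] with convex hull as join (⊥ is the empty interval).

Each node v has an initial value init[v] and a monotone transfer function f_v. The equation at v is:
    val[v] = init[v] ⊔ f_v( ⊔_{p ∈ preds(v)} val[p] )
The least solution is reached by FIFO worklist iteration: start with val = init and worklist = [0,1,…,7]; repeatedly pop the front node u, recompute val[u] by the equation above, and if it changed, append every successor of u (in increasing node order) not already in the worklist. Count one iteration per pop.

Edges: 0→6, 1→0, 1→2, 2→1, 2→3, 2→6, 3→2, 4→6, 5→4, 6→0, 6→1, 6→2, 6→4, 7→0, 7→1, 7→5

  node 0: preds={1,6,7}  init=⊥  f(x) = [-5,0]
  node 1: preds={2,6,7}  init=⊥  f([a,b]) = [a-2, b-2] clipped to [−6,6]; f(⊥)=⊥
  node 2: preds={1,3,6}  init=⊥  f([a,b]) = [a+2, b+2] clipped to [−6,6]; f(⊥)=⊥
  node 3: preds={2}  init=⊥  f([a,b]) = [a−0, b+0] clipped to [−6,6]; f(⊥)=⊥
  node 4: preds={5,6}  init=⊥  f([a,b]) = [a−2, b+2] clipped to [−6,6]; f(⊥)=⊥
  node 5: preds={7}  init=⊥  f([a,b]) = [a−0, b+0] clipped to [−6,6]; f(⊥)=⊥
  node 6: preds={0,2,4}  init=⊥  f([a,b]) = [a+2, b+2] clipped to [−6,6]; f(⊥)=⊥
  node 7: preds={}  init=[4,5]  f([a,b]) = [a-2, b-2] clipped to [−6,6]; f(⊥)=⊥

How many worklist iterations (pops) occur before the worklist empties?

17

Iteration log — 17 steps:
  step 1. node 0  ⊔preds=[4,5]  new=[-5,0]  old=⊥  +wl: 
  step 2. node 1  ⊔preds=[4,5]  new=[2,3]  old=⊥  +wl: 0
  step 3. node 2  ⊔preds=[2,3]  new=[4,5]  old=⊥  +wl: 1
  step 4. node 3  ⊔preds=[4,5]  new=[4,5]  old=⊥  +wl: 2
  step 5. node 4  ⊔preds=⊥  new=⊥  stable
  step 6. node 5  ⊔preds=[4,5]  new=[4,5]  old=⊥  +wl: 4
  step 7. node 6  ⊔preds=[-5,5]  new=[-3,6]  old=⊥  +wl: 
  step 8. node 7  ⊔preds=⊥  new=[4,5]  stable
  step 9. node 0  ⊔preds=[-3,6]  new=[-5,0]  stable
  step 10. node 1  ⊔preds=[-3,6]  new=[-5,4]  old=[2,3]  +wl: 0
  step 11. node 2  ⊔preds=[-5,6]  new=[-3,6]  old=[4,5]  +wl: 1,3,6
  step 12. node 4  ⊔preds=[-3,6]  new=[-5,6]  old=⊥  +wl: 
  step 13. node 0  ⊔preds=[-5,6]  new=[-5,0]  stable
  step 14. node 1  ⊔preds=[-3,6]  new=[-5,4]  stable
  step 15. node 3  ⊔preds=[-3,6]  new=[-3,6]  old=[4,5]  +wl: 2
  step 16. node 6  ⊔preds=[-5,6]  new=[-3,6]  stable
  step 17. node 2  ⊔preds=[-5,6]  new=[-3,6]  stable

Least fixpoint reached:
  node 0: [-5,0]
  node 1: [-5,4]
  node 2: [-3,6]
  node 3: [-3,6]
  node 4: [-5,6]
  node 5: [4,5]
  node 6: [-3,6]
  node 7: [4,5]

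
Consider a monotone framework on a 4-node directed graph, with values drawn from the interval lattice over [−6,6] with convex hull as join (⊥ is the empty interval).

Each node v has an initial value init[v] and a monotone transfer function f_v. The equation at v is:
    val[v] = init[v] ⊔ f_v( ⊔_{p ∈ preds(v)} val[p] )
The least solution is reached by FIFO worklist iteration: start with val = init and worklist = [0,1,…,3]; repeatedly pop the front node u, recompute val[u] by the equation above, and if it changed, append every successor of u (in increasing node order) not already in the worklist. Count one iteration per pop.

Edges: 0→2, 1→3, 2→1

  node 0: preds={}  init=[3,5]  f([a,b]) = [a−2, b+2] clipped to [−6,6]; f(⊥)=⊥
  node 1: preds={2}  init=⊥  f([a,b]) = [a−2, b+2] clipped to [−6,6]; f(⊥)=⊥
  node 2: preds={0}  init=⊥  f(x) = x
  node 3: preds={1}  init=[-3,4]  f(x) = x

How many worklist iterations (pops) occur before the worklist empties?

6

Iteration log — 6 steps:
  step 1. node 0  ⊔preds=⊥  new=[3,5]  stable
  step 2. node 1  ⊔preds=⊥  new=⊥  stable
  step 3. node 2  ⊔preds=[3,5]  new=[3,5]  old=⊥  +wl: 1
  step 4. node 3  ⊔preds=⊥  new=[-3,4]  stable
  step 5. node 1  ⊔preds=[3,5]  new=[1,6]  old=⊥  +wl: 3
  step 6. node 3  ⊔preds=[1,6]  new=[-3,6]  old=[-3,4]  +wl: 

Least fixpoint reached:
  node 0: [3,5]
  node 1: [1,6]
  node 2: [3,5]
  node 3: [-3,6]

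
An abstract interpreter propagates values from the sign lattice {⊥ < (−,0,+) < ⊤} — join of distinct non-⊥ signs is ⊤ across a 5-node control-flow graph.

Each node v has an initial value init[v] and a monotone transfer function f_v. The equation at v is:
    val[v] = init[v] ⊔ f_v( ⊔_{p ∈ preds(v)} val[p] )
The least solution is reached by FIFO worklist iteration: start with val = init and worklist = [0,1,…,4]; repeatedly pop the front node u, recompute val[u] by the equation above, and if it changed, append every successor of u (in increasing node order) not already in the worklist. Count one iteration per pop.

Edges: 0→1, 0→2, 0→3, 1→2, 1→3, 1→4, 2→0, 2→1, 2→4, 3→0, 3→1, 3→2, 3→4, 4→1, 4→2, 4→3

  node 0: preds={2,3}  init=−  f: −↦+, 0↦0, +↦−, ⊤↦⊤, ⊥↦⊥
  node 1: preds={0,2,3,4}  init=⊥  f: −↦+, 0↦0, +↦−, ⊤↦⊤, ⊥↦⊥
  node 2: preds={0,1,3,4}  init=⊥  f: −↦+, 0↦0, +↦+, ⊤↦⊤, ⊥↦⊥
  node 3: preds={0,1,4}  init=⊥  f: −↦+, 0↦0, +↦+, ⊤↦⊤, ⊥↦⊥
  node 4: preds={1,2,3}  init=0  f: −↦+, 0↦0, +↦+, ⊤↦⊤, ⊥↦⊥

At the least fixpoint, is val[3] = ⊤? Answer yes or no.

yes

Iteration log — 9 steps:
  step 1. node 0  ⊔preds=⊥  new=−  stable
  step 2. node 1  ⊔preds=⊤  new=⊤  old=⊥  +wl: 
  step 3. node 2  ⊔preds=⊤  new=⊤  old=⊥  +wl: 0,1
  step 4. node 3  ⊔preds=⊤  new=⊤  old=⊥  +wl: 2
  step 5. node 4  ⊔preds=⊤  new=⊤  old=0  +wl: 3
  step 6. node 0  ⊔preds=⊤  new=⊤  old=−  +wl: 
  step 7. node 1  ⊔preds=⊤  new=⊤  stable
  step 8. node 2  ⊔preds=⊤  new=⊤  stable
  step 9. node 3  ⊔preds=⊤  new=⊤  stable

Least fixpoint reached:
  node 0: ⊤
  node 1: ⊤
  node 2: ⊤
  node 3: ⊤
  node 4: ⊤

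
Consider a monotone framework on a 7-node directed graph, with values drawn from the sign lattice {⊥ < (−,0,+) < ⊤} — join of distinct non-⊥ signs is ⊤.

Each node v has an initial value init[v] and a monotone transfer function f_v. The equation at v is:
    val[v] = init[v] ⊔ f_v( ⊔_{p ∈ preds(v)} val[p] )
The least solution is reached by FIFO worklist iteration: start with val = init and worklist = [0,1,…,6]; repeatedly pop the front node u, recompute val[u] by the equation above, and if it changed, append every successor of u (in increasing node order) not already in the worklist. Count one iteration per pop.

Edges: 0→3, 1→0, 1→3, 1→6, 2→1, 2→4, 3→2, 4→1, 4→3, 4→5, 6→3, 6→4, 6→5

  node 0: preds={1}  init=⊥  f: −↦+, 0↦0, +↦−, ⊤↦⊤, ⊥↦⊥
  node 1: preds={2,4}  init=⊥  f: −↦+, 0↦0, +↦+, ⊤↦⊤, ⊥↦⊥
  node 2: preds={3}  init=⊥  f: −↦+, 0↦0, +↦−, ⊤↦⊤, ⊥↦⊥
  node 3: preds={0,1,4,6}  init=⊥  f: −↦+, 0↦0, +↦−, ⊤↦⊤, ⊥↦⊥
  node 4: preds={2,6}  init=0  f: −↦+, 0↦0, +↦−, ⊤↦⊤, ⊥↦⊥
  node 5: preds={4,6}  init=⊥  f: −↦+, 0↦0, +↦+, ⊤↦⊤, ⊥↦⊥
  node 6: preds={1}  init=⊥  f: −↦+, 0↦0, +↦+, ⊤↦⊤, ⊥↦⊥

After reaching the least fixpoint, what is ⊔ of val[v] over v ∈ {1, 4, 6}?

0

Iteration log — 13 steps:
  step 1. node 0  ⊔preds=⊥  new=⊥  stable
  step 2. node 1  ⊔preds=0  new=0  old=⊥  +wl: 0
  step 3. node 2  ⊔preds=⊥  new=⊥  stable
  step 4. node 3  ⊔preds=0  new=0  old=⊥  +wl: 2
  step 5. node 4  ⊔preds=⊥  new=0  stable
  step 6. node 5  ⊔preds=0  new=0  old=⊥  +wl: 
  step 7. node 6  ⊔preds=0  new=0  old=⊥  +wl: 3,4,5
  step 8. node 0  ⊔preds=0  new=0  old=⊥  +wl: 
  step 9. node 2  ⊔preds=0  new=0  old=⊥  +wl: 1
  step 10. node 3  ⊔preds=0  new=0  stable
  step 11. node 4  ⊔preds=0  new=0  stable
  step 12. node 5  ⊔preds=0  new=0  stable
  step 13. node 1  ⊔preds=0  new=0  stable

Least fixpoint reached:
  node 0: 0
  node 1: 0
  node 2: 0
  node 3: 0
  node 4: 0
  node 5: 0
  node 6: 0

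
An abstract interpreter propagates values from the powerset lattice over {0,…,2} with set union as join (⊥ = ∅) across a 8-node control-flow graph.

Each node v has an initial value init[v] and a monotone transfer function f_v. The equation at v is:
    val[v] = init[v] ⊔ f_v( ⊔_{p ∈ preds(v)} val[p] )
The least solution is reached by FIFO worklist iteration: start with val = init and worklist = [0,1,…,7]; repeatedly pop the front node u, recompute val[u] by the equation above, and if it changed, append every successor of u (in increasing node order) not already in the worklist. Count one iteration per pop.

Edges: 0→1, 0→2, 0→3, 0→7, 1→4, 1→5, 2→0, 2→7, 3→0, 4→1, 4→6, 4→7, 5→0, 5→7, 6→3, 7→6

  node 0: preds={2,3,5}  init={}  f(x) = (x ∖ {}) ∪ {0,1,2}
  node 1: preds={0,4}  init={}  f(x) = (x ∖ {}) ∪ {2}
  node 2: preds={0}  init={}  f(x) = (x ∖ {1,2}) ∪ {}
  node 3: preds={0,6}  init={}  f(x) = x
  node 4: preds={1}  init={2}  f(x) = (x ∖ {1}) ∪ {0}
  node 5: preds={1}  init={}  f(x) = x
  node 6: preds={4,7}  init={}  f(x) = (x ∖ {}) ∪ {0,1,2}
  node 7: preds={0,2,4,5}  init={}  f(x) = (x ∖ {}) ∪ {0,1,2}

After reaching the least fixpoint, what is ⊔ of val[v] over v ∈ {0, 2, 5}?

{0,1,2}

Trace (12 dequeues):
  [1] u=0 | in {} | out {0,1,2} | prev {} | push {}
  [2] u=1 | in {0,1,2} | out {0,1,2} | prev {} | push {}
  [3] u=2 | in {0,1,2} | out {0} | prev {} | push {0}
  [4] u=3 | in {0,1,2} | out {0,1,2} | prev {} | push {}
  [5] u=4 | in {0,1,2} | out {0,2} | prev {2} | push {1}
  [6] u=5 | in {0,1,2} | out {0,1,2} | prev {} | push {}
  [7] u=6 | in {0,2} | out {0,1,2} | prev {} | push {3}
  [8] u=7 | in {0,1,2} | out {0,1,2} | prev {} | push {6}
  [9] u=0 | in {0,1,2} | out {0,1,2} | ==
  [10] u=1 | in {0,1,2} | out {0,1,2} | ==
  [11] u=3 | in {0,1,2} | out {0,1,2} | ==
  [12] u=6 | in {0,1,2} | out {0,1,2} | ==

Converged values:
  [0] {0,1,2}
  [1] {0,1,2}
  [2] {0}
  [3] {0,1,2}
  [4] {0,2}
  [5] {0,1,2}
  [6] {0,1,2}
  [7] {0,1,2}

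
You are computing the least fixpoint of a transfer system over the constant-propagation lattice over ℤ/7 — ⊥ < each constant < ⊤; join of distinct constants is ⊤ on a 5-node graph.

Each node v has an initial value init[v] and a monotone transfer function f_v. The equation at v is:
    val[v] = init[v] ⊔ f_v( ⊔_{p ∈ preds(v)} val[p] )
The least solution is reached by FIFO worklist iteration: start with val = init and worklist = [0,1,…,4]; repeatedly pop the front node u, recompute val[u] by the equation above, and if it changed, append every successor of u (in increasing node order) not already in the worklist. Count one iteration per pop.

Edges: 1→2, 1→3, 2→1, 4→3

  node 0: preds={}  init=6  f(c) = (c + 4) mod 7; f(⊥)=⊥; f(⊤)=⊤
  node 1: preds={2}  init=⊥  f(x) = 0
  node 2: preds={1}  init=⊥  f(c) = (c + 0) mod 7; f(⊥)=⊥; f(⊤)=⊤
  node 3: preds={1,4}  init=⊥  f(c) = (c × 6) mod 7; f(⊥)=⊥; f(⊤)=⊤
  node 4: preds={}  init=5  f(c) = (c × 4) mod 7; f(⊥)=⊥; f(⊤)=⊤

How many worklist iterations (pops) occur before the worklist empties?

Iteration log — 6 steps:
  step 1. node 0  ⊔preds=⊥  new=6  stable
  step 2. node 1  ⊔preds=⊥  new=0  old=⊥  +wl: 
  step 3. node 2  ⊔preds=0  new=0  old=⊥  +wl: 1
  step 4. node 3  ⊔preds=⊤  new=⊤  old=⊥  +wl: 
  step 5. node 4  ⊔preds=⊥  new=5  stable
  step 6. node 1  ⊔preds=0  new=0  stable

Least fixpoint reached:
  node 0: 6
  node 1: 0
  node 2: 0
  node 3: ⊤
  node 4: 5

6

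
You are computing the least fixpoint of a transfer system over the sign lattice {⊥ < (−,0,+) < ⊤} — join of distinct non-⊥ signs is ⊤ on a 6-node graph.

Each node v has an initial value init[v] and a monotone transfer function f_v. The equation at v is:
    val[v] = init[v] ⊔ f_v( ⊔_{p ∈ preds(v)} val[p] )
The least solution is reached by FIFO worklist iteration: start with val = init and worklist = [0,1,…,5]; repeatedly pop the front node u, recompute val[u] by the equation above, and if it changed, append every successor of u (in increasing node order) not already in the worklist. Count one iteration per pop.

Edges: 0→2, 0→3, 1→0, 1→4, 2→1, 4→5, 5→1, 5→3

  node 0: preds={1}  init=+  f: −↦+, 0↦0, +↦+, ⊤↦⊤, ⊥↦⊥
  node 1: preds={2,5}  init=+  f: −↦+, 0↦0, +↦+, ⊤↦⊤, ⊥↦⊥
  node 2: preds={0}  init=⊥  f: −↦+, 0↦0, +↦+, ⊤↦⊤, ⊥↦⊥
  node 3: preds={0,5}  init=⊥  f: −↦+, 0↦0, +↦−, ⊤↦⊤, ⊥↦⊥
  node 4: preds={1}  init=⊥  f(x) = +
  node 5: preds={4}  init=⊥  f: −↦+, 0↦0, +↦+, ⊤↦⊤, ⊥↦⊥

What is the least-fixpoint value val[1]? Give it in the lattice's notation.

Iteration log — 8 steps:
  step 1. node 0  ⊔preds=+  new=+  stable
  step 2. node 1  ⊔preds=⊥  new=+  stable
  step 3. node 2  ⊔preds=+  new=+  old=⊥  +wl: 1
  step 4. node 3  ⊔preds=+  new=−  old=⊥  +wl: 
  step 5. node 4  ⊔preds=+  new=+  old=⊥  +wl: 
  step 6. node 5  ⊔preds=+  new=+  old=⊥  +wl: 3
  step 7. node 1  ⊔preds=+  new=+  stable
  step 8. node 3  ⊔preds=+  new=−  stable

Least fixpoint reached:
  node 0: +
  node 1: +
  node 2: +
  node 3: −
  node 4: +
  node 5: +

+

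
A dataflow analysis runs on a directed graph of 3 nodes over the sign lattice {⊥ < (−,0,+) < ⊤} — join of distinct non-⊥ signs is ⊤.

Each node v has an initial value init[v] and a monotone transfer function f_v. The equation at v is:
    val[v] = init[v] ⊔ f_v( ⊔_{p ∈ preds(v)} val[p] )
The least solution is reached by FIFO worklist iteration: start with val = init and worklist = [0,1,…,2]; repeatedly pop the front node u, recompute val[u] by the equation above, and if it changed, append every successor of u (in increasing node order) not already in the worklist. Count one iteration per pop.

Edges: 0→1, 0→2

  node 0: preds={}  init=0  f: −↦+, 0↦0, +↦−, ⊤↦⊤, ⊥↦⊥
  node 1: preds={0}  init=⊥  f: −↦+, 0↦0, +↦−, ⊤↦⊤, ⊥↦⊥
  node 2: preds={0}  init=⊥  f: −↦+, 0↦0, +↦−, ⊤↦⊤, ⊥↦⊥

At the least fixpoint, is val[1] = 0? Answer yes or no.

yes

Worklist (3 pops):
  #1 pop 0: in=⊥ → 0 (no change)
  #2 pop 1: in=0 → 0 (was ⊥); enqueue []
  #3 pop 2: in=0 → 0 (was ⊥); enqueue []

Fixpoint:
  val[0] = 0
  val[1] = 0
  val[2] = 0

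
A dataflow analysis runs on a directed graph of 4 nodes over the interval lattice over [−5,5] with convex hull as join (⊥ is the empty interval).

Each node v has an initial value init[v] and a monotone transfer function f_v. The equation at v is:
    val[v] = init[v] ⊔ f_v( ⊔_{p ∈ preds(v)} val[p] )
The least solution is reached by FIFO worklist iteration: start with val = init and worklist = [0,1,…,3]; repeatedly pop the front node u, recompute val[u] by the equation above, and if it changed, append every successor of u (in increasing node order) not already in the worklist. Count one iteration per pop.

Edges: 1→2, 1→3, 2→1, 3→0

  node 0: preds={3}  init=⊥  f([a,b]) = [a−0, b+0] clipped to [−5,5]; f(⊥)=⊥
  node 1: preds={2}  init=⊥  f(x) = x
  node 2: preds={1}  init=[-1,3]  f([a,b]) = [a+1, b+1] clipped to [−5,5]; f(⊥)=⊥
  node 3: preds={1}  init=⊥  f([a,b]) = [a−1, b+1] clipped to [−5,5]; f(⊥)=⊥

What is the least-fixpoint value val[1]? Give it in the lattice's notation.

Trace (12 dequeues):
  [1] u=0 | in ⊥ | out ⊥ | ==
  [2] u=1 | in [-1,3] | out [-1,3] | prev ⊥ | push {}
  [3] u=2 | in [-1,3] | out [-1,4] | prev [-1,3] | push {1}
  [4] u=3 | in [-1,3] | out [-2,4] | prev ⊥ | push {0}
  [5] u=1 | in [-1,4] | out [-1,4] | prev [-1,3] | push {2,3}
  [6] u=0 | in [-2,4] | out [-2,4] | prev ⊥ | push {}
  [7] u=2 | in [-1,4] | out [-1,5] | prev [-1,4] | push {1}
  [8] u=3 | in [-1,4] | out [-2,5] | prev [-2,4] | push {0}
  [9] u=1 | in [-1,5] | out [-1,5] | prev [-1,4] | push {2,3}
  [10] u=0 | in [-2,5] | out [-2,5] | prev [-2,4] | push {}
  [11] u=2 | in [-1,5] | out [-1,5] | ==
  [12] u=3 | in [-1,5] | out [-2,5] | ==

Converged values:
  [0] [-2,5]
  [1] [-1,5]
  [2] [-1,5]
  [3] [-2,5]

[-1,5]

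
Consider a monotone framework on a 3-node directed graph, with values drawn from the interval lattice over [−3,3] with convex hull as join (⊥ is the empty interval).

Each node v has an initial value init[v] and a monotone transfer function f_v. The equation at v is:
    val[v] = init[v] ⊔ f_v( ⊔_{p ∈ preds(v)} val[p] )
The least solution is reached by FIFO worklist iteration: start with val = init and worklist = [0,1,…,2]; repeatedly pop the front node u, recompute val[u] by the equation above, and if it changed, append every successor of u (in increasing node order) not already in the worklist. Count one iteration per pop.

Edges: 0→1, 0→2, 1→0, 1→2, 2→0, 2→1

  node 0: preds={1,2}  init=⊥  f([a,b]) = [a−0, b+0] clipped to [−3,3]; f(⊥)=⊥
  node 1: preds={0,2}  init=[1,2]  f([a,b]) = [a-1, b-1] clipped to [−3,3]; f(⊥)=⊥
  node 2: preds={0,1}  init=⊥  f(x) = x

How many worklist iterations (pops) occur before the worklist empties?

Worklist (15 pops):
  #1 pop 0: in=[1,2] → [1,2] (was ⊥); enqueue []
  #2 pop 1: in=[1,2] → [0,2] (was [1,2]); enqueue [0]
  #3 pop 2: in=[0,2] → [0,2] (was ⊥); enqueue [1]
  #4 pop 0: in=[0,2] → [0,2] (was [1,2]); enqueue [2]
  #5 pop 1: in=[0,2] → [-1,2] (was [0,2]); enqueue [0]
  #6 pop 2: in=[-1,2] → [-1,2] (was [0,2]); enqueue [1]
  #7 pop 0: in=[-1,2] → [-1,2] (was [0,2]); enqueue [2]
  #8 pop 1: in=[-1,2] → [-2,2] (was [-1,2]); enqueue [0]
  #9 pop 2: in=[-2,2] → [-2,2] (was [-1,2]); enqueue [1]
  #10 pop 0: in=[-2,2] → [-2,2] (was [-1,2]); enqueue [2]
  #11 pop 1: in=[-2,2] → [-3,2] (was [-2,2]); enqueue [0]
  #12 pop 2: in=[-3,2] → [-3,2] (was [-2,2]); enqueue [1]
  #13 pop 0: in=[-3,2] → [-3,2] (was [-2,2]); enqueue [2]
  #14 pop 1: in=[-3,2] → [-3,2] (no change)
  #15 pop 2: in=[-3,2] → [-3,2] (no change)

Fixpoint:
  val[0] = [-3,2]
  val[1] = [-3,2]
  val[2] = [-3,2]

15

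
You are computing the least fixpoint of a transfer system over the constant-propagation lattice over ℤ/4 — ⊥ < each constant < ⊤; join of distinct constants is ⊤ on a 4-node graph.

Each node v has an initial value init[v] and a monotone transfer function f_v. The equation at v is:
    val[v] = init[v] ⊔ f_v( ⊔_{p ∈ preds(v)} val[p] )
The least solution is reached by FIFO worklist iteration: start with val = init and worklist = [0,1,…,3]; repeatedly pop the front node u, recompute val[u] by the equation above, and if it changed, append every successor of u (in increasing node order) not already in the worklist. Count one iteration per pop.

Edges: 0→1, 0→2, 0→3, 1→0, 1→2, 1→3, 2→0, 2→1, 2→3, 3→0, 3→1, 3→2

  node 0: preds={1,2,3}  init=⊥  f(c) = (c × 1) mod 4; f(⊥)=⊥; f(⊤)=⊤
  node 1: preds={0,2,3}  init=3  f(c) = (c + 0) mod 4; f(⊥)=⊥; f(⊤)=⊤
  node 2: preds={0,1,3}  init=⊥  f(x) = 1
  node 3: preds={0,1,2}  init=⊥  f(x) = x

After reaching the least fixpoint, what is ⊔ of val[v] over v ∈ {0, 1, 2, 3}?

Trace (9 dequeues):
  [1] u=0 | in 3 | out 3 | prev ⊥ | push {}
  [2] u=1 | in 3 | out 3 | ==
  [3] u=2 | in 3 | out 1 | prev ⊥ | push {0,1}
  [4] u=3 | in ⊤ | out ⊤ | prev ⊥ | push {2}
  [5] u=0 | in ⊤ | out ⊤ | prev 3 | push {3}
  [6] u=1 | in ⊤ | out ⊤ | prev 3 | push {0}
  [7] u=2 | in ⊤ | out 1 | ==
  [8] u=3 | in ⊤ | out ⊤ | ==
  [9] u=0 | in ⊤ | out ⊤ | ==

Converged values:
  [0] ⊤
  [1] ⊤
  [2] 1
  [3] ⊤

⊤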